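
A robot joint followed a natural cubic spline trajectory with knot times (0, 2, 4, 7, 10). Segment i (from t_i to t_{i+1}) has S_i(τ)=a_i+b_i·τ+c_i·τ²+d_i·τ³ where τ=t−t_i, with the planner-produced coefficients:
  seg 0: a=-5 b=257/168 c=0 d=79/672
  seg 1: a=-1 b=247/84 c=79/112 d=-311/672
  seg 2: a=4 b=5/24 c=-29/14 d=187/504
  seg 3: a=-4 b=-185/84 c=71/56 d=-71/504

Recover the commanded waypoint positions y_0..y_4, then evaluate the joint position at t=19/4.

y_0 = S_0(0) = a_0 = -5
y_1 = S_1(0) = a_1 = -1
y_2 = S_2(0) = a_2 = 4
y_3 = S_3(0) = a_3 = -4
y_4 = S_3(3) = -3
t_q=19/4 is in segment 2 (τ=3/4); S_2(τ)=11281/3584

y_0=-5 y_1=-1 y_2=4 y_3=-4 y_4=-3
S(19/4) = 11281/3584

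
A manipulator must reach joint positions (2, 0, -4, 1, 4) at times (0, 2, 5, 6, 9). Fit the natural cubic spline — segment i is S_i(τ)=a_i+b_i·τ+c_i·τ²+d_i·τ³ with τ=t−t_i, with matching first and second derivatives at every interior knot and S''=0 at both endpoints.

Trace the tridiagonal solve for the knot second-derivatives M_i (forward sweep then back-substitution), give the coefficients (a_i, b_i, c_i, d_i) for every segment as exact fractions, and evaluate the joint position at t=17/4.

  seg 0: a=2 b=-94/279 c=0 d=-185/1116
  seg 1: a=0 b=-649/279 c=-185/186 d=2219/5022
  seg 2: a=-4 b=2029/558 c=832/279 d=-301/186
  seg 3: a=1 b=1324/279 c=-1045/558 d=1045/5022
S(17/4) = -20777/3968

Δ: Δ0=-1, Δ1=-4/3, Δ2=5, Δ3=1
row 1: diag=10, rhs=-2; c'=3/10, d'=-1/5
row 2: denom=8−3·3/10=71/10; d'=(38−3·-1/5)/(71/10)=386/71
row 3: denom=8−1·10/71=558/71; d'=(-24−1·386/71)/(558/71)=-1045/279
back: M3=-1045/279
back: M2=386/71−10/71·-1045/279=1664/279
back: M1=-1/5−3/10·1664/279=-185/93
M: M0=0, M1=-185/93, M2=1664/279, M3=-1045/279, M4=0
seg 0: a=2, c=M0/2=0, d=(M1−M0)/(6·2)=-185/1116, b=Δ0−h0·(2M0+M1)/6=-94/279
seg 1: a=0, c=M1/2=-185/186, d=(M2−M1)/(6·3)=2219/5022, b=Δ1−h1·(2M1+M2)/6=-649/279
seg 2: a=-4, c=M2/2=832/279, d=(M3−M2)/(6·1)=-301/186, b=Δ2−h2·(2M2+M3)/6=2029/558
seg 3: a=1, c=M3/2=-1045/558, d=(M4−M3)/(6·3)=1045/5022, b=Δ3−h3·(2M3+M4)/6=1324/279
t_q=17/4 → seg 1, τ=9/4; S=0+-649/279·τ+-185/186·τ²+2219/5022·τ³=-20777/3968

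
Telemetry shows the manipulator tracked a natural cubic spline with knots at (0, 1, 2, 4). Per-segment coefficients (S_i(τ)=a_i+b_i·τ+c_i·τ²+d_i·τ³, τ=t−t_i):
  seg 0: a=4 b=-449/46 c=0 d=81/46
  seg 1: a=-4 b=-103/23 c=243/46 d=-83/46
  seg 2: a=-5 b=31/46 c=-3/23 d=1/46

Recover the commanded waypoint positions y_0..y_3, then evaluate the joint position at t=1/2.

y_0 = S_0(0) = a_0 = 4
y_1 = S_1(0) = a_1 = -4
y_2 = S_2(0) = a_2 = -5
y_3 = S_2(2) = -4
t_q=1/2 is in segment 0 (τ=1/2); S_0(τ)=-243/368

y_0=4 y_1=-4 y_2=-5 y_3=-4
S(1/2) = -243/368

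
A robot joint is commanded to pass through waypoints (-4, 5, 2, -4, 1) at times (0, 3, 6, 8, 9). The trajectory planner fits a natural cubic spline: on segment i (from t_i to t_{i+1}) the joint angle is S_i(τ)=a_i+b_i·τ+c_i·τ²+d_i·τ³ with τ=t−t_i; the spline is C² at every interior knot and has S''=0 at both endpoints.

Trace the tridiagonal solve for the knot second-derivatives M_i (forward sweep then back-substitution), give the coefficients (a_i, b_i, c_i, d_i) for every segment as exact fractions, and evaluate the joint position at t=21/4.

Δ: Δ0=3, Δ1=-1, Δ2=-3, Δ3=5
row 1: diag=12, rhs=-24; c'=1/4, d'=-2
row 2: denom=10−3·1/4=37/4; d'=(-12−3·-2)/(37/4)=-24/37
row 3: denom=6−2·8/37=206/37; d'=(48−2·-24/37)/(206/37)=912/103
back: M3=912/103
back: M2=-24/37−8/37·912/103=-264/103
back: M1=-2−1/4·-264/103=-140/103
M: M0=0, M1=-140/103, M2=-264/103, M3=912/103, M4=0
seg 0: a=-4, c=M0/2=0, d=(M1−M0)/(6·3)=-70/927, b=Δ0−h0·(2M0+M1)/6=379/103
seg 1: a=5, c=M1/2=-70/103, d=(M2−M1)/(6·3)=-62/927, b=Δ1−h1·(2M1+M2)/6=169/103
seg 2: a=2, c=M2/2=-132/103, d=(M3−M2)/(6·2)=98/103, b=Δ2−h2·(2M2+M3)/6=-437/103
seg 3: a=-4, c=M3/2=456/103, d=(M4−M3)/(6·1)=-152/103, b=Δ3−h3·(2M3+M4)/6=211/103
t_q=21/4 → seg 1, τ=9/4; S=5+169/103·τ+-70/103·τ²+-62/927·τ³=14797/3296

  seg 0: a=-4 b=379/103 c=0 d=-70/927
  seg 1: a=5 b=169/103 c=-70/103 d=-62/927
  seg 2: a=2 b=-437/103 c=-132/103 d=98/103
  seg 3: a=-4 b=211/103 c=456/103 d=-152/103
S(21/4) = 14797/3296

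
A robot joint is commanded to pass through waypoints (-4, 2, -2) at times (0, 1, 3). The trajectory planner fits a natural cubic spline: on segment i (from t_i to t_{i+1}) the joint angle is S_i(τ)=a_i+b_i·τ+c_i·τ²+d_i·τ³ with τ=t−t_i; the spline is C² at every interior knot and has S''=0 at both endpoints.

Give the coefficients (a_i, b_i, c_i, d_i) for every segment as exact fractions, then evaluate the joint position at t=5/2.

  seg 0: a=-4 b=22/3 c=0 d=-4/3
  seg 1: a=2 b=10/3 c=-4 d=2/3
S(5/2) = 1/4

Δ: Δ0=6, Δ1=-2
row 1: diag=6, rhs=-48; c'=1/3, d'=-8
back: M1=-8
M: M0=0, M1=-8, M2=0
seg 0: a=-4, c=M0/2=0, d=(M1−M0)/(6·1)=-4/3, b=Δ0−h0·(2M0+M1)/6=22/3
seg 1: a=2, c=M1/2=-4, d=(M2−M1)/(6·2)=2/3, b=Δ1−h1·(2M1+M2)/6=10/3
t_q=5/2 → seg 1, τ=3/2; S=2+10/3·τ+-4·τ²+2/3·τ³=1/4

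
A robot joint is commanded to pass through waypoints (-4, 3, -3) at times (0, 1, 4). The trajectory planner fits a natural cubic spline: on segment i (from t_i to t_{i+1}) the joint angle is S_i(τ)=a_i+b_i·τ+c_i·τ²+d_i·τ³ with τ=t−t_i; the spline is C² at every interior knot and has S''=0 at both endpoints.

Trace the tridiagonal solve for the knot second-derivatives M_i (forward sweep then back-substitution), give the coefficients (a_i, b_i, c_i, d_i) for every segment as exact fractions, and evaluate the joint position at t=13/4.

Δ: Δ0=7, Δ1=-2
row 1: diag=8, rhs=-54; c'=3/8, d'=-27/4
back: M1=-27/4
M: M0=0, M1=-27/4, M2=0
seg 0: a=-4, c=M0/2=0, d=(M1−M0)/(6·1)=-9/8, b=Δ0−h0·(2M0+M1)/6=65/8
seg 1: a=3, c=M1/2=-27/8, d=(M2−M1)/(6·3)=3/8, b=Δ1−h1·(2M1+M2)/6=19/4
t_q=13/4 → seg 1, τ=9/4; S=3+19/4·τ+-27/8·τ²+3/8·τ³=447/512

  seg 0: a=-4 b=65/8 c=0 d=-9/8
  seg 1: a=3 b=19/4 c=-27/8 d=3/8
S(13/4) = 447/512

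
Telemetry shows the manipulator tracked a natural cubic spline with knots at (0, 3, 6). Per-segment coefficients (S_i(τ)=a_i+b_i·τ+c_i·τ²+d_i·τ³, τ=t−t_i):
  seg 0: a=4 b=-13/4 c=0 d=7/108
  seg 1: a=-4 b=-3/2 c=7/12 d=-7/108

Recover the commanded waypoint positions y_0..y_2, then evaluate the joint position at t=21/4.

y_0 = S_0(0) = a_0 = 4
y_1 = S_1(0) = a_1 = -4
y_2 = S_1(3) = -5
t_q=21/4 is in segment 1 (τ=9/4); S_1(τ)=-1321/256

y_0=4 y_1=-4 y_2=-5
S(21/4) = -1321/256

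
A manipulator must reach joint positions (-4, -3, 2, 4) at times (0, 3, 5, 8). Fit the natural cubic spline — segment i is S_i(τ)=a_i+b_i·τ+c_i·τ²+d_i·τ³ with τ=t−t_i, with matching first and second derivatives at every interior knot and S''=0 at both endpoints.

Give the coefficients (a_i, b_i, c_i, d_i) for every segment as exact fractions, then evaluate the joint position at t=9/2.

  seg 0: a=-4 b=-11/24 c=0 d=19/216
  seg 1: a=-3 b=23/12 c=19/24 d=-1/4
  seg 2: a=2 b=25/12 c=-17/24 d=17/216
S(9/2) = 13/16

Δ: Δ0=1/3, Δ1=5/2, Δ2=2/3
row 1: diag=10, rhs=13; c'=1/5, d'=13/10
row 2: denom=10−2·1/5=48/5; d'=(-11−2·13/10)/(48/5)=-17/12
back: M2=-17/12
back: M1=13/10−1/5·-17/12=19/12
M: M0=0, M1=19/12, M2=-17/12, M3=0
seg 0: a=-4, c=M0/2=0, d=(M1−M0)/(6·3)=19/216, b=Δ0−h0·(2M0+M1)/6=-11/24
seg 1: a=-3, c=M1/2=19/24, d=(M2−M1)/(6·2)=-1/4, b=Δ1−h1·(2M1+M2)/6=23/12
seg 2: a=2, c=M2/2=-17/24, d=(M3−M2)/(6·3)=17/216, b=Δ2−h2·(2M2+M3)/6=25/12
t_q=9/2 → seg 1, τ=3/2; S=-3+23/12·τ+19/24·τ²+-1/4·τ³=13/16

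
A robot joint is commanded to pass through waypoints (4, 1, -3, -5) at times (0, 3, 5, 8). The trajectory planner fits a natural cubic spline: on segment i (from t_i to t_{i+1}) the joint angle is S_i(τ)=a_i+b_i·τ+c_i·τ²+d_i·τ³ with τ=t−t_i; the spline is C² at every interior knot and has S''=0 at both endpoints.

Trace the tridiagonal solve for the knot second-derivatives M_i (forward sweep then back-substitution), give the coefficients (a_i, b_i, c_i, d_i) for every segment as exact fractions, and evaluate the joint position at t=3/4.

Δ: Δ0=-1, Δ1=-2, Δ2=-2/3
row 1: diag=10, rhs=-6; c'=1/5, d'=-3/5
row 2: denom=10−2·1/5=48/5; d'=(8−2·-3/5)/(48/5)=23/24
back: M2=23/24
back: M1=-3/5−1/5·23/24=-19/24
M: M0=0, M1=-19/24, M2=23/24, M3=0
seg 0: a=4, c=M0/2=0, d=(M1−M0)/(6·3)=-19/432, b=Δ0−h0·(2M0+M1)/6=-29/48
seg 1: a=1, c=M1/2=-19/48, d=(M2−M1)/(6·2)=7/48, b=Δ1−h1·(2M1+M2)/6=-43/24
seg 2: a=-3, c=M2/2=23/48, d=(M3−M2)/(6·3)=-23/432, b=Δ2−h2·(2M2+M3)/6=-13/8
t_q=3/4 → seg 0, τ=3/4; S=4+-29/48·τ+0·τ²+-19/432·τ³=3613/1024

  seg 0: a=4 b=-29/48 c=0 d=-19/432
  seg 1: a=1 b=-43/24 c=-19/48 d=7/48
  seg 2: a=-3 b=-13/8 c=23/48 d=-23/432
S(3/4) = 3613/1024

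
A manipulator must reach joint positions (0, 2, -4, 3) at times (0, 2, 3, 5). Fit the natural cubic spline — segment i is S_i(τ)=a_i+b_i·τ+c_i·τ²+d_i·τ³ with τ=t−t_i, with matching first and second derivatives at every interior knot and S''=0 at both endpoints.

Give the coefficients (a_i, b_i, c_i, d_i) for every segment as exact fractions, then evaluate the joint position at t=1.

Δ: Δ0=1, Δ1=-6, Δ2=7/2
row 1: diag=6, rhs=-42; c'=1/6, d'=-7
row 2: denom=6−1·1/6=35/6; d'=(57−1·-7)/(35/6)=384/35
back: M2=384/35
back: M1=-7−1/6·384/35=-309/35
M: M0=0, M1=-309/35, M2=384/35, M3=0
seg 0: a=0, c=M0/2=0, d=(M1−M0)/(6·2)=-103/140, b=Δ0−h0·(2M0+M1)/6=138/35
seg 1: a=2, c=M1/2=-309/70, d=(M2−M1)/(6·1)=33/10, b=Δ1−h1·(2M1+M2)/6=-171/35
seg 2: a=-4, c=M2/2=192/35, d=(M3−M2)/(6·2)=-32/35, b=Δ2−h2·(2M2+M3)/6=-267/70
t_q=1 → seg 0, τ=1; S=0+138/35·τ+0·τ²+-103/140·τ³=449/140

  seg 0: a=0 b=138/35 c=0 d=-103/140
  seg 1: a=2 b=-171/35 c=-309/70 d=33/10
  seg 2: a=-4 b=-267/70 c=192/35 d=-32/35
S(1) = 449/140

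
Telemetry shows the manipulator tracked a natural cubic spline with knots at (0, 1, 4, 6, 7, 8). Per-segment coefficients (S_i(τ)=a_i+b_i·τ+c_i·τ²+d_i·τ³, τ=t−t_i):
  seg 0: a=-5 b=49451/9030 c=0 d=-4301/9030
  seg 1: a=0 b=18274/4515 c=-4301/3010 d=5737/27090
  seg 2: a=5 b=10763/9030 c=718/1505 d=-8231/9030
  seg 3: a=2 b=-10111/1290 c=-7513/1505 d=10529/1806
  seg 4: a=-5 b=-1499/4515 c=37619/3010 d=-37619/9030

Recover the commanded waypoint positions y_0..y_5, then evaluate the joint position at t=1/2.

y_0=-5 y_1=0 y_2=5 y_3=2 y_4=-5 y_5=3
S(1/2) = -55899/24080

y_0 = S_0(0) = a_0 = -5
y_1 = S_1(0) = a_1 = 0
y_2 = S_2(0) = a_2 = 5
y_3 = S_3(0) = a_3 = 2
y_4 = S_4(0) = a_4 = -5
y_5 = S_4(1) = 3
t_q=1/2 is in segment 0 (τ=1/2); S_0(τ)=-55899/24080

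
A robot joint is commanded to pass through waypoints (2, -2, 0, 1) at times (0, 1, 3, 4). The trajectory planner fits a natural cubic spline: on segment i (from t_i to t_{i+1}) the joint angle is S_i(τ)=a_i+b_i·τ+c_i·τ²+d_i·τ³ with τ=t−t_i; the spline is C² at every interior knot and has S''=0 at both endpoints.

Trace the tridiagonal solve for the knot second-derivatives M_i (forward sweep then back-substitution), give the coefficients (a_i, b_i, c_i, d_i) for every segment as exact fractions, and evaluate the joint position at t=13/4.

Δ: Δ0=-4, Δ1=1, Δ2=1
row 1: diag=6, rhs=30; c'=1/3, d'=5
row 2: denom=6−2·1/3=16/3; d'=(0−2·5)/(16/3)=-15/8
back: M2=-15/8
back: M1=5−1/3·-15/8=45/8
M: M0=0, M1=45/8, M2=-15/8, M3=0
seg 0: a=2, c=M0/2=0, d=(M1−M0)/(6·1)=15/16, b=Δ0−h0·(2M0+M1)/6=-79/16
seg 1: a=-2, c=M1/2=45/16, d=(M2−M1)/(6·2)=-5/8, b=Δ1−h1·(2M1+M2)/6=-17/8
seg 2: a=0, c=M2/2=-15/16, d=(M3−M2)/(6·1)=5/16, b=Δ2−h2·(2M2+M3)/6=13/8
t_q=13/4 → seg 2, τ=1/4; S=0+13/8·τ+-15/16·τ²+5/16·τ³=361/1024

  seg 0: a=2 b=-79/16 c=0 d=15/16
  seg 1: a=-2 b=-17/8 c=45/16 d=-5/8
  seg 2: a=0 b=13/8 c=-15/16 d=5/16
S(13/4) = 361/1024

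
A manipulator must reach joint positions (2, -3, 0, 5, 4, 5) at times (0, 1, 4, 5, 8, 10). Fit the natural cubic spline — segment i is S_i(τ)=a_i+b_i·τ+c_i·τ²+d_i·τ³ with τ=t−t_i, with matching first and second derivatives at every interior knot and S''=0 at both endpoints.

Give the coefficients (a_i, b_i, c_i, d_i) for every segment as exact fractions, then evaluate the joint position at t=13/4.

  seg 0: a=2 b=-42907/7650 c=0 d=4657/7650
  seg 1: a=-3 b=-14468/3825 c=4657/2550 d=-5327/68850
  seg 2: a=0 b=38909/7650 c=4322/3825 d=-3101/2550
  seg 3: a=5 b=832/225 c=-3853/1530 d=26957/68850
  seg 4: a=4 b=-6431/7650 c=1282/1275 d=-641/3825
S(13/4) = -171163/54400

Δ: Δ0=-5, Δ1=1, Δ2=5, Δ3=-1/3, Δ4=1/2
row 1: diag=8, rhs=36; c'=3/8, d'=9/2
row 2: denom=8−3·3/8=55/8; d'=(24−3·9/2)/(55/8)=84/55
row 3: denom=8−1·8/55=432/55; d'=(-32−1·84/55)/(432/55)=-461/108
row 4: denom=10−3·55/144=425/48; d'=(5−3·-461/108)/(425/48)=2564/1275
back: M4=2564/1275
back: M3=-461/108−55/144·2564/1275=-3853/765
back: M2=84/55−8/55·-3853/765=8644/3825
back: M1=9/2−3/8·8644/3825=4657/1275
M: M0=0, M1=4657/1275, M2=8644/3825, M3=-3853/765, M4=2564/1275, M5=0
seg 0: a=2, c=M0/2=0, d=(M1−M0)/(6·1)=4657/7650, b=Δ0−h0·(2M0+M1)/6=-42907/7650
seg 1: a=-3, c=M1/2=4657/2550, d=(M2−M1)/(6·3)=-5327/68850, b=Δ1−h1·(2M1+M2)/6=-14468/3825
seg 2: a=0, c=M2/2=4322/3825, d=(M3−M2)/(6·1)=-3101/2550, b=Δ2−h2·(2M2+M3)/6=38909/7650
seg 3: a=5, c=M3/2=-3853/1530, d=(M4−M3)/(6·3)=26957/68850, b=Δ3−h3·(2M3+M4)/6=832/225
seg 4: a=4, c=M4/2=1282/1275, d=(M5−M4)/(6·2)=-641/3825, b=Δ4−h4·(2M4+M5)/6=-6431/7650
t_q=13/4 → seg 1, τ=9/4; S=-3+-14468/3825·τ+4657/2550·τ²+-5327/68850·τ³=-171163/54400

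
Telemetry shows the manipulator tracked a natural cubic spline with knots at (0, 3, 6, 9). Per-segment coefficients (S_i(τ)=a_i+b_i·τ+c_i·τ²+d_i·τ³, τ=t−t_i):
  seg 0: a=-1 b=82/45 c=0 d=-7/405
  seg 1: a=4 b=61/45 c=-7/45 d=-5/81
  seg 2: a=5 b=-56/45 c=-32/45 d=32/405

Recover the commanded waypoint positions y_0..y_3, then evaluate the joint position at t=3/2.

y_0 = S_0(0) = a_0 = -1
y_1 = S_1(0) = a_1 = 4
y_2 = S_2(0) = a_2 = 5
y_3 = S_2(3) = -3
t_q=3/2 is in segment 0 (τ=3/2); S_0(τ)=67/40

y_0=-1 y_1=4 y_2=5 y_3=-3
S(3/2) = 67/40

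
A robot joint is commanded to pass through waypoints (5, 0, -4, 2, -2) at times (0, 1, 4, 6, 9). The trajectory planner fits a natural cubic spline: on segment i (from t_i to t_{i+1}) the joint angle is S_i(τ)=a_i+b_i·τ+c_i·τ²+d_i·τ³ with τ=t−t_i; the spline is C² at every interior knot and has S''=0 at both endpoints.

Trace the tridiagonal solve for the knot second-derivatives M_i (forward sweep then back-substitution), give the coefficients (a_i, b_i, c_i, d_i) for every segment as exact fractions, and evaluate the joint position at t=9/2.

Δ: Δ0=-5, Δ1=-4/3, Δ2=3, Δ3=-4/3
row 1: diag=8, rhs=22; c'=3/8, d'=11/4
row 2: denom=10−3·3/8=71/8; d'=(26−3·11/4)/(71/8)=2
row 3: denom=10−2·16/71=678/71; d'=(-26−2·2)/(678/71)=-355/113
back: M3=-355/113
back: M2=2−16/71·-355/113=306/113
back: M1=11/4−3/8·306/113=196/113
M: M0=0, M1=196/113, M2=306/113, M3=-355/113, M4=0
seg 0: a=5, c=M0/2=0, d=(M1−M0)/(6·1)=98/339, b=Δ0−h0·(2M0+M1)/6=-1793/339
seg 1: a=0, c=M1/2=98/113, d=(M2−M1)/(6·3)=55/1017, b=Δ1−h1·(2M1+M2)/6=-1499/339
seg 2: a=-4, c=M2/2=153/113, d=(M3−M2)/(6·2)=-661/1356, b=Δ2−h2·(2M2+M3)/6=760/339
seg 3: a=2, c=M3/2=-355/226, d=(M4−M3)/(6·3)=355/2034, b=Δ3−h3·(2M3+M4)/6=613/339
t_q=9/2 → seg 2, τ=1/2; S=-4+760/339·τ+153/113·τ²+-661/1356·τ³=-9407/3616

  seg 0: a=5 b=-1793/339 c=0 d=98/339
  seg 1: a=0 b=-1499/339 c=98/113 d=55/1017
  seg 2: a=-4 b=760/339 c=153/113 d=-661/1356
  seg 3: a=2 b=613/339 c=-355/226 d=355/2034
S(9/2) = -9407/3616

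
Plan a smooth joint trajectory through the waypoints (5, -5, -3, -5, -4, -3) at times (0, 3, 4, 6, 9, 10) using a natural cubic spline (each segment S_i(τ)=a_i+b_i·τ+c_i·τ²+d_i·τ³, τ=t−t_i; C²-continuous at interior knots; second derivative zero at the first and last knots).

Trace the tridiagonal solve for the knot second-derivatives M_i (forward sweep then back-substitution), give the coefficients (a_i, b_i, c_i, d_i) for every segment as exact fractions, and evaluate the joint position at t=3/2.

  seg 0: a=5 b=-5755/1027 c=0 d=6995/27729
  seg 1: a=-5 b=1240/1027 c=6995/3081 d=-4553/3081
  seg 2: a=-3 b=4051/3081 c=-6664/3081 d=1549/3081
  seg 3: a=-5 b=-103/79 c=2630/3081 d=-2846/27729
  seg 4: a=-4 b=1075/1027 c=-72/1027 d=24/1027
S(3/2) = -20985/8216

Δ: Δ0=-10/3, Δ1=2, Δ2=-1, Δ3=1/3, Δ4=1
row 1: diag=8, rhs=32; c'=1/8, d'=4
row 2: denom=6−1·1/8=47/8; d'=(-18−1·4)/(47/8)=-176/47
row 3: denom=10−2·16/47=438/47; d'=(8−2·-176/47)/(438/47)=364/219
row 4: denom=8−3·47/146=1027/146; d'=(4−3·364/219)/(1027/146)=-144/1027
back: M4=-144/1027
back: M3=364/219−47/146·-144/1027=5260/3081
back: M2=-176/47−16/47·5260/3081=-13328/3081
back: M1=4−1/8·-13328/3081=13990/3081
M: M0=0, M1=13990/3081, M2=-13328/3081, M3=5260/3081, M4=-144/1027, M5=0
seg 0: a=5, c=M0/2=0, d=(M1−M0)/(6·3)=6995/27729, b=Δ0−h0·(2M0+M1)/6=-5755/1027
seg 1: a=-5, c=M1/2=6995/3081, d=(M2−M1)/(6·1)=-4553/3081, b=Δ1−h1·(2M1+M2)/6=1240/1027
seg 2: a=-3, c=M2/2=-6664/3081, d=(M3−M2)/(6·2)=1549/3081, b=Δ2−h2·(2M2+M3)/6=4051/3081
seg 3: a=-5, c=M3/2=2630/3081, d=(M4−M3)/(6·3)=-2846/27729, b=Δ3−h3·(2M3+M4)/6=-103/79
seg 4: a=-4, c=M4/2=-72/1027, d=(M5−M4)/(6·1)=24/1027, b=Δ4−h4·(2M4+M5)/6=1075/1027
t_q=3/2 → seg 0, τ=3/2; S=5+-5755/1027·τ+0·τ²+6995/27729·τ³=-20985/8216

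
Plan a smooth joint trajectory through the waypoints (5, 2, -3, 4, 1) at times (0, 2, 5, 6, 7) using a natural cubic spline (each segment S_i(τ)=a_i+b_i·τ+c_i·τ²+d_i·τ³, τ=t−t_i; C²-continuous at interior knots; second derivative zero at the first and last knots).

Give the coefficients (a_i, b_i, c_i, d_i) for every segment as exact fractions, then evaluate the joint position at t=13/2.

Δ: Δ0=-3/2, Δ1=-5/3, Δ2=7, Δ3=-3
row 1: diag=10, rhs=-1; c'=3/10, d'=-1/10
row 2: denom=8−3·3/10=71/10; d'=(52−3·-1/10)/(71/10)=523/71
row 3: denom=4−1·10/71=274/71; d'=(-60−1·523/71)/(274/71)=-4783/274
back: M3=-4783/274
back: M2=523/71−10/71·-4783/274=1346/137
back: M1=-1/10−3/10·1346/137=-835/274
M: M0=0, M1=-835/274, M2=1346/137, M3=-4783/274, M4=0
seg 0: a=5, c=M0/2=0, d=(M1−M0)/(6·2)=-835/3288, b=Δ0−h0·(2M0+M1)/6=-199/411
seg 1: a=2, c=M1/2=-835/548, d=(M2−M1)/(6·3)=3527/4932, b=Δ1−h1·(2M1+M2)/6=-2903/822
seg 2: a=-3, c=M2/2=673/137, d=(M3−M2)/(6·1)=-7475/1644, b=Δ2−h2·(2M2+M3)/6=10907/1644
seg 3: a=4, c=M3/2=-4783/548, d=(M4−M3)/(6·1)=4783/1644, b=Δ3−h3·(2M3+M4)/6=2317/822
t_q=13/2 → seg 3, τ=1/2; S=4+2317/822·τ+-4783/548·τ²+4783/1644·τ³=15743/4384

  seg 0: a=5 b=-199/411 c=0 d=-835/3288
  seg 1: a=2 b=-2903/822 c=-835/548 d=3527/4932
  seg 2: a=-3 b=10907/1644 c=673/137 d=-7475/1644
  seg 3: a=4 b=2317/822 c=-4783/548 d=4783/1644
S(13/2) = 15743/4384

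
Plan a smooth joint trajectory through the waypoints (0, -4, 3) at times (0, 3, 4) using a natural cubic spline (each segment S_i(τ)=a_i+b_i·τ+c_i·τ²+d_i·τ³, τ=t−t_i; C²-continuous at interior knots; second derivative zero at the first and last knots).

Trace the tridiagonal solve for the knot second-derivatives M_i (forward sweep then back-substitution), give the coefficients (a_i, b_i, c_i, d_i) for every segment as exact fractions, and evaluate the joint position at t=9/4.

  seg 0: a=0 b=-107/24 c=0 d=25/72
  seg 1: a=-4 b=59/12 c=25/8 d=-25/24
S(9/4) = -3111/512

Δ: Δ0=-4/3, Δ1=7
row 1: diag=8, rhs=50; c'=1/8, d'=25/4
back: M1=25/4
M: M0=0, M1=25/4, M2=0
seg 0: a=0, c=M0/2=0, d=(M1−M0)/(6·3)=25/72, b=Δ0−h0·(2M0+M1)/6=-107/24
seg 1: a=-4, c=M1/2=25/8, d=(M2−M1)/(6·1)=-25/24, b=Δ1−h1·(2M1+M2)/6=59/12
t_q=9/4 → seg 0, τ=9/4; S=0+-107/24·τ+0·τ²+25/72·τ³=-3111/512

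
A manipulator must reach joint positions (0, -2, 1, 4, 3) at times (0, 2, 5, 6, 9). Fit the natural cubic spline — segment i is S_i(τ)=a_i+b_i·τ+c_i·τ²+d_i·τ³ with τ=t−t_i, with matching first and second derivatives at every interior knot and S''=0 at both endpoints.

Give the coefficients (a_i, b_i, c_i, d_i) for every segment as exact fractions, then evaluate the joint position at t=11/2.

  seg 0: a=0 b=-347/279 c=0 d=17/279
  seg 1: a=-2 b=-143/279 c=34/93 d=116/2511
  seg 2: a=1 b=817/279 c=218/279 d=-22/31
  seg 3: a=4 b=659/279 c=-376/279 d=376/2511
S(11/2) = 2869/1116

Δ: Δ0=-1, Δ1=1, Δ2=3, Δ3=-1/3
row 1: diag=10, rhs=12; c'=3/10, d'=6/5
row 2: denom=8−3·3/10=71/10; d'=(12−3·6/5)/(71/10)=84/71
row 3: denom=8−1·10/71=558/71; d'=(-20−1·84/71)/(558/71)=-752/279
back: M3=-752/279
back: M2=84/71−10/71·-752/279=436/279
back: M1=6/5−3/10·436/279=68/93
M: M0=0, M1=68/93, M2=436/279, M3=-752/279, M4=0
seg 0: a=0, c=M0/2=0, d=(M1−M0)/(6·2)=17/279, b=Δ0−h0·(2M0+M1)/6=-347/279
seg 1: a=-2, c=M1/2=34/93, d=(M2−M1)/(6·3)=116/2511, b=Δ1−h1·(2M1+M2)/6=-143/279
seg 2: a=1, c=M2/2=218/279, d=(M3−M2)/(6·1)=-22/31, b=Δ2−h2·(2M2+M3)/6=817/279
seg 3: a=4, c=M3/2=-376/279, d=(M4−M3)/(6·3)=376/2511, b=Δ3−h3·(2M3+M4)/6=659/279
t_q=11/2 → seg 2, τ=1/2; S=1+817/279·τ+218/279·τ²+-22/31·τ³=2869/1116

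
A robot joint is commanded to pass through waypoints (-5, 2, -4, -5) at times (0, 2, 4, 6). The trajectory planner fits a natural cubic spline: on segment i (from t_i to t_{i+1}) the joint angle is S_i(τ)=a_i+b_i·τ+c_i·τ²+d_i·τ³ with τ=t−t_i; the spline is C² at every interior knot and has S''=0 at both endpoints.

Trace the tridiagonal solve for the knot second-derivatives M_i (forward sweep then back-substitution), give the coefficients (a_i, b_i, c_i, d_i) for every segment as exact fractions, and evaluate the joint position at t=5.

  seg 0: a=-5 b=27/5 c=0 d=-19/40
  seg 1: a=2 b=-3/10 c=-57/20 d=3/4
  seg 2: a=-4 b=-27/10 c=33/20 d=-11/40
S(5) = -213/40

Δ: Δ0=7/2, Δ1=-3, Δ2=-1/2
row 1: diag=8, rhs=-39; c'=1/4, d'=-39/8
row 2: denom=8−2·1/4=15/2; d'=(15−2·-39/8)/(15/2)=33/10
back: M2=33/10
back: M1=-39/8−1/4·33/10=-57/10
M: M0=0, M1=-57/10, M2=33/10, M3=0
seg 0: a=-5, c=M0/2=0, d=(M1−M0)/(6·2)=-19/40, b=Δ0−h0·(2M0+M1)/6=27/5
seg 1: a=2, c=M1/2=-57/20, d=(M2−M1)/(6·2)=3/4, b=Δ1−h1·(2M1+M2)/6=-3/10
seg 2: a=-4, c=M2/2=33/20, d=(M3−M2)/(6·2)=-11/40, b=Δ2−h2·(2M2+M3)/6=-27/10
t_q=5 → seg 2, τ=1; S=-4+-27/10·τ+33/20·τ²+-11/40·τ³=-213/40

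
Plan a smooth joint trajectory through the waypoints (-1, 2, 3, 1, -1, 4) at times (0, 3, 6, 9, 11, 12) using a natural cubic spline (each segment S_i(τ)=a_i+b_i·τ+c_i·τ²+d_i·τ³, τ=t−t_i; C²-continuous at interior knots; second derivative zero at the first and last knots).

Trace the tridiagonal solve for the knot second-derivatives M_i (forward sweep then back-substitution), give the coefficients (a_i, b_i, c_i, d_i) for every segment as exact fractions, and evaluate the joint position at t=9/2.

  seg 0: a=-1 b=1337/1152 c=0 d=-185/10368
  seg 1: a=2 b=391/576 c=-185/1152 d=157/10368
  seg 2: a=3 b=143/1152 c=-7/288 d=-827/10368
  seg 3: a=1 b=-1253/576 c=-95/128 d=383/576
  seg 4: a=-1 b=1633/576 c=1247/384 d=-1247/1152
S(9/2) = 2773/1024

Δ: Δ0=1, Δ1=1/3, Δ2=-2/3, Δ3=-1, Δ4=5
row 1: diag=12, rhs=-4; c'=1/4, d'=-1/3
row 2: denom=12−3·1/4=45/4; d'=(-6−3·-1/3)/(45/4)=-4/9
row 3: denom=10−3·4/15=46/5; d'=(-2−3·-4/9)/(46/5)=-5/69
row 4: denom=6−2·5/23=128/23; d'=(36−2·-5/69)/(128/23)=1247/192
back: M4=1247/192
back: M3=-5/69−5/23·1247/192=-95/64
back: M2=-4/9−4/15·-95/64=-7/144
back: M1=-1/3−1/4·-7/144=-185/576
M: M0=0, M1=-185/576, M2=-7/144, M3=-95/64, M4=1247/192, M5=0
seg 0: a=-1, c=M0/2=0, d=(M1−M0)/(6·3)=-185/10368, b=Δ0−h0·(2M0+M1)/6=1337/1152
seg 1: a=2, c=M1/2=-185/1152, d=(M2−M1)/(6·3)=157/10368, b=Δ1−h1·(2M1+M2)/6=391/576
seg 2: a=3, c=M2/2=-7/288, d=(M3−M2)/(6·3)=-827/10368, b=Δ2−h2·(2M2+M3)/6=143/1152
seg 3: a=1, c=M3/2=-95/128, d=(M4−M3)/(6·2)=383/576, b=Δ3−h3·(2M3+M4)/6=-1253/576
seg 4: a=-1, c=M4/2=1247/384, d=(M5−M4)/(6·1)=-1247/1152, b=Δ4−h4·(2M4+M5)/6=1633/576
t_q=9/2 → seg 1, τ=3/2; S=2+391/576·τ+-185/1152·τ²+157/10368·τ³=2773/1024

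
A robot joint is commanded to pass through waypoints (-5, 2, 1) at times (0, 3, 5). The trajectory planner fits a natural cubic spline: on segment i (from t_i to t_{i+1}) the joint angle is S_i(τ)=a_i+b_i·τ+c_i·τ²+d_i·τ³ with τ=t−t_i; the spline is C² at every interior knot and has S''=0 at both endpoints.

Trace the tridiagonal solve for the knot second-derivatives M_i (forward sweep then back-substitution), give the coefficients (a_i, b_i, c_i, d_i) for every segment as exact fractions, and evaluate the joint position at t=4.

Δ: Δ0=7/3, Δ1=-1/2
row 1: diag=10, rhs=-17; c'=1/5, d'=-17/10
back: M1=-17/10
M: M0=0, M1=-17/10, M2=0
seg 0: a=-5, c=M0/2=0, d=(M1−M0)/(6·3)=-17/180, b=Δ0−h0·(2M0+M1)/6=191/60
seg 1: a=2, c=M1/2=-17/20, d=(M2−M1)/(6·2)=17/120, b=Δ1−h1·(2M1+M2)/6=19/30
t_q=4 → seg 1, τ=1; S=2+19/30·τ+-17/20·τ²+17/120·τ³=77/40

  seg 0: a=-5 b=191/60 c=0 d=-17/180
  seg 1: a=2 b=19/30 c=-17/20 d=17/120
S(4) = 77/40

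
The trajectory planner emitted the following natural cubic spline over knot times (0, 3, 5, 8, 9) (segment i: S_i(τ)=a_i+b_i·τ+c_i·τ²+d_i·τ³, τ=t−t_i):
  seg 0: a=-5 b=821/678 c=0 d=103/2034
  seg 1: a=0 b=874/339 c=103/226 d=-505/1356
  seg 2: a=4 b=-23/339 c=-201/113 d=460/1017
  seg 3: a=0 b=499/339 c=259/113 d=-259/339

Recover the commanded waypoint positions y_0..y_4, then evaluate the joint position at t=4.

y_0=-5 y_1=0 y_2=4 y_3=0 y_4=3
S(4) = 1203/452

y_0 = S_0(0) = a_0 = -5
y_1 = S_1(0) = a_1 = 0
y_2 = S_2(0) = a_2 = 4
y_3 = S_3(0) = a_3 = 0
y_4 = S_3(1) = 3
t_q=4 is in segment 1 (τ=1); S_1(τ)=1203/452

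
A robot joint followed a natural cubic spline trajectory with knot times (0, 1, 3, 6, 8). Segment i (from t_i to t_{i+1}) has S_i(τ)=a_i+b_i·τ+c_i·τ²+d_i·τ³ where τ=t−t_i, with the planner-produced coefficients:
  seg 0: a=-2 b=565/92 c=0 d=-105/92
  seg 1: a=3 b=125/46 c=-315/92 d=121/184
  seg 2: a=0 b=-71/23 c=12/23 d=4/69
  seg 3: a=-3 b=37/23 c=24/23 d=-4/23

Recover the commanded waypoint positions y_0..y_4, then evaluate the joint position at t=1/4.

y_0 = S_0(0) = a_0 = -2
y_1 = S_1(0) = a_1 = 3
y_2 = S_2(0) = a_2 = 0
y_3 = S_3(0) = a_3 = -3
y_4 = S_3(2) = 3
t_q=1/4 is in segment 0 (τ=1/4); S_0(τ)=-2841/5888

y_0=-2 y_1=3 y_2=0 y_3=-3 y_4=3
S(1/4) = -2841/5888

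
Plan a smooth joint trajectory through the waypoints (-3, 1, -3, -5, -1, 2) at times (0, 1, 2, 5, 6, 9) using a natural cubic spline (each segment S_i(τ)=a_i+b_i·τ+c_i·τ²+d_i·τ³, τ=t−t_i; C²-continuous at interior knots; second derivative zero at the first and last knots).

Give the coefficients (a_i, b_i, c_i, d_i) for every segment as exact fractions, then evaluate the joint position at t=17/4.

  seg 0: a=-3 b=2041/333 c=0 d=-709/333
  seg 1: a=1 b=-86/333 c=-709/111 d=881/333
  seg 2: a=-3 b=-1697/333 c=172/111 d=-73/2997
  seg 3: a=-5 b=1180/333 c=443/333 d=-97/111
  seg 4: a=-1 b=1193/333 c=-430/333 d=430/2997
S(17/4) = -16337/2368

Δ: Δ0=4, Δ1=-4, Δ2=-2/3, Δ3=4, Δ4=1
row 1: diag=4, rhs=-48; c'=1/4, d'=-12
row 2: denom=8−1·1/4=31/4; d'=(20−1·-12)/(31/4)=128/31
row 3: denom=8−3·12/31=212/31; d'=(28−3·128/31)/(212/31)=121/53
row 4: denom=8−1·31/212=1665/212; d'=(-18−1·121/53)/(1665/212)=-860/333
back: M4=-860/333
back: M3=121/53−31/212·-860/333=886/333
back: M2=128/31−12/31·886/333=344/111
back: M1=-12−1/4·344/111=-1418/111
M: M0=0, M1=-1418/111, M2=344/111, M3=886/333, M4=-860/333, M5=0
seg 0: a=-3, c=M0/2=0, d=(M1−M0)/(6·1)=-709/333, b=Δ0−h0·(2M0+M1)/6=2041/333
seg 1: a=1, c=M1/2=-709/111, d=(M2−M1)/(6·1)=881/333, b=Δ1−h1·(2M1+M2)/6=-86/333
seg 2: a=-3, c=M2/2=172/111, d=(M3−M2)/(6·3)=-73/2997, b=Δ2−h2·(2M2+M3)/6=-1697/333
seg 3: a=-5, c=M3/2=443/333, d=(M4−M3)/(6·1)=-97/111, b=Δ3−h3·(2M3+M4)/6=1180/333
seg 4: a=-1, c=M4/2=-430/333, d=(M5−M4)/(6·3)=430/2997, b=Δ4−h4·(2M4+M5)/6=1193/333
t_q=17/4 → seg 2, τ=9/4; S=-3+-1697/333·τ+172/111·τ²+-73/2997·τ³=-16337/2368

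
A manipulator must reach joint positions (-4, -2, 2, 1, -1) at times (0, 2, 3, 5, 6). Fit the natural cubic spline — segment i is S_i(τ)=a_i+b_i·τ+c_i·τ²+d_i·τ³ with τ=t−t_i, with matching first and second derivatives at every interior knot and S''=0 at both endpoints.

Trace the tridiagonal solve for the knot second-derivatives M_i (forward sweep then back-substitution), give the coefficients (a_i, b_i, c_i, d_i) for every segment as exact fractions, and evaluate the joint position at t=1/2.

Δ: Δ0=1, Δ1=4, Δ2=-1/2, Δ3=-2
row 1: diag=6, rhs=18; c'=1/6, d'=3
row 2: denom=6−1·1/6=35/6; d'=(-27−1·3)/(35/6)=-36/7
row 3: denom=6−2·12/35=186/35; d'=(-9−2·-36/7)/(186/35)=15/62
back: M3=15/62
back: M2=-36/7−12/35·15/62=-162/31
back: M1=3−1/6·-162/31=120/31
M: M0=0, M1=120/31, M2=-162/31, M3=15/62, M4=0
seg 0: a=-4, c=M0/2=0, d=(M1−M0)/(6·2)=10/31, b=Δ0−h0·(2M0+M1)/6=-9/31
seg 1: a=-2, c=M1/2=60/31, d=(M2−M1)/(6·1)=-47/31, b=Δ1−h1·(2M1+M2)/6=111/31
seg 2: a=2, c=M2/2=-81/31, d=(M3−M2)/(6·2)=113/248, b=Δ2−h2·(2M2+M3)/6=90/31
seg 3: a=1, c=M3/2=15/124, d=(M4−M3)/(6·1)=-5/124, b=Δ3−h3·(2M3+M4)/6=-129/62
t_q=1/2 → seg 0, τ=1/2; S=-4+-9/31·τ+0·τ²+10/31·τ³=-509/124

  seg 0: a=-4 b=-9/31 c=0 d=10/31
  seg 1: a=-2 b=111/31 c=60/31 d=-47/31
  seg 2: a=2 b=90/31 c=-81/31 d=113/248
  seg 3: a=1 b=-129/62 c=15/124 d=-5/124
S(1/2) = -509/124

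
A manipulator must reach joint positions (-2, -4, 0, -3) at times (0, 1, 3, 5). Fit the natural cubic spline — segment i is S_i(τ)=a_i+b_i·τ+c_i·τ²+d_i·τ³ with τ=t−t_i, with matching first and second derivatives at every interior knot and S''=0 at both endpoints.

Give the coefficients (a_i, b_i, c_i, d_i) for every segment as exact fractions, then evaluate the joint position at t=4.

  seg 0: a=-2 b=-127/44 c=0 d=39/44
  seg 1: a=-4 b=-5/22 c=117/44 d=-17/22
  seg 2: a=0 b=25/22 c=-87/44 d=29/88
S(4) = -45/88

Δ: Δ0=-2, Δ1=2, Δ2=-3/2
row 1: diag=6, rhs=24; c'=1/3, d'=4
row 2: denom=8−2·1/3=22/3; d'=(-21−2·4)/(22/3)=-87/22
back: M2=-87/22
back: M1=4−1/3·-87/22=117/22
M: M0=0, M1=117/22, M2=-87/22, M3=0
seg 0: a=-2, c=M0/2=0, d=(M1−M0)/(6·1)=39/44, b=Δ0−h0·(2M0+M1)/6=-127/44
seg 1: a=-4, c=M1/2=117/44, d=(M2−M1)/(6·2)=-17/22, b=Δ1−h1·(2M1+M2)/6=-5/22
seg 2: a=0, c=M2/2=-87/44, d=(M3−M2)/(6·2)=29/88, b=Δ2−h2·(2M2+M3)/6=25/22
t_q=4 → seg 2, τ=1; S=0+25/22·τ+-87/44·τ²+29/88·τ³=-45/88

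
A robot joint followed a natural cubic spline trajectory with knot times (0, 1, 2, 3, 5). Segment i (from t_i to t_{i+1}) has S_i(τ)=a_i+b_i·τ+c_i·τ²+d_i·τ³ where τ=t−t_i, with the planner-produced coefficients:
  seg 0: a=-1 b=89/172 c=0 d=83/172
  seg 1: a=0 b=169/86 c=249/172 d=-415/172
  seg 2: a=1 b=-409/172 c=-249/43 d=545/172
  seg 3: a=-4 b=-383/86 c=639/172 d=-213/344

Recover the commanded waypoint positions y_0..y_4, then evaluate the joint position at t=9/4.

y_0=-1 y_1=0 y_2=1 y_3=-4 y_4=-3
S(9/4) = 1025/11008

y_0 = S_0(0) = a_0 = -1
y_1 = S_1(0) = a_1 = 0
y_2 = S_2(0) = a_2 = 1
y_3 = S_3(0) = a_3 = -4
y_4 = S_3(2) = -3
t_q=9/4 is in segment 2 (τ=1/4); S_2(τ)=1025/11008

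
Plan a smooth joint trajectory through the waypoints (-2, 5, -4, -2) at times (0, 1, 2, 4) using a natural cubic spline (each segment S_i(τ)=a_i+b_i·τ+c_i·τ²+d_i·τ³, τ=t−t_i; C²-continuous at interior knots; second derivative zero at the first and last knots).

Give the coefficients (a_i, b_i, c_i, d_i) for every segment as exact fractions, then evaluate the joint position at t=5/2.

Δ: Δ0=7, Δ1=-9, Δ2=1
row 1: diag=4, rhs=-96; c'=1/4, d'=-24
row 2: denom=6−1·1/4=23/4; d'=(60−1·-24)/(23/4)=336/23
back: M2=336/23
back: M1=-24−1/4·336/23=-636/23
M: M0=0, M1=-636/23, M2=336/23, M3=0
seg 0: a=-2, c=M0/2=0, d=(M1−M0)/(6·1)=-106/23, b=Δ0−h0·(2M0+M1)/6=267/23
seg 1: a=5, c=M1/2=-318/23, d=(M2−M1)/(6·1)=162/23, b=Δ1−h1·(2M1+M2)/6=-51/23
seg 2: a=-4, c=M2/2=168/23, d=(M3−M2)/(6·2)=-28/23, b=Δ2−h2·(2M2+M3)/6=-201/23
t_q=5/2 → seg 2, τ=1/2; S=-4+-201/23·τ+168/23·τ²+-28/23·τ³=-154/23

  seg 0: a=-2 b=267/23 c=0 d=-106/23
  seg 1: a=5 b=-51/23 c=-318/23 d=162/23
  seg 2: a=-4 b=-201/23 c=168/23 d=-28/23
S(5/2) = -154/23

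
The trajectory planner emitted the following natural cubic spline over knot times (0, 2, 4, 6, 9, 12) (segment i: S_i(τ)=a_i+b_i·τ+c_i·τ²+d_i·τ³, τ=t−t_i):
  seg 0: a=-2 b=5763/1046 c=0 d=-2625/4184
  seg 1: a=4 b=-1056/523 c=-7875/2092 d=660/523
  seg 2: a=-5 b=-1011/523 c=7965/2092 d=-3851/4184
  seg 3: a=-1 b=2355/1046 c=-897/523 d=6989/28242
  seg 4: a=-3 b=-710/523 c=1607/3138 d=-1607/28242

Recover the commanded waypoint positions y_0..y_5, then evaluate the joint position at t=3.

y_0 = S_0(0) = a_0 = -2
y_1 = S_1(0) = a_1 = 4
y_2 = S_2(0) = a_2 = -5
y_3 = S_3(0) = a_3 = -1
y_4 = S_4(0) = a_4 = -3
y_5 = S_4(3) = -4
t_q=3 is in segment 1 (τ=1); S_1(τ)=-1091/2092

y_0=-2 y_1=4 y_2=-5 y_3=-1 y_4=-3 y_5=-4
S(3) = -1091/2092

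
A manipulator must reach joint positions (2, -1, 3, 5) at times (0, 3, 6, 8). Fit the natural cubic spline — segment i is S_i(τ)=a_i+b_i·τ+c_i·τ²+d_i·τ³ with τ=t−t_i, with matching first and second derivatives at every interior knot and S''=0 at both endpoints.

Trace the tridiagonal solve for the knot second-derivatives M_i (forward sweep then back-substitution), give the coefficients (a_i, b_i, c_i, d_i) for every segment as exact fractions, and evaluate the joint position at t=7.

  seg 0: a=2 b=-184/111 c=0 d=73/999
  seg 1: a=-1 b=35/111 c=73/111 d=-106/999
  seg 2: a=3 b=155/111 c=-11/37 d=11/222
S(7) = 307/74

Δ: Δ0=-1, Δ1=4/3, Δ2=1
row 1: diag=12, rhs=14; c'=1/4, d'=7/6
row 2: denom=10−3·1/4=37/4; d'=(-2−3·7/6)/(37/4)=-22/37
back: M2=-22/37
back: M1=7/6−1/4·-22/37=146/111
M: M0=0, M1=146/111, M2=-22/37, M3=0
seg 0: a=2, c=M0/2=0, d=(M1−M0)/(6·3)=73/999, b=Δ0−h0·(2M0+M1)/6=-184/111
seg 1: a=-1, c=M1/2=73/111, d=(M2−M1)/(6·3)=-106/999, b=Δ1−h1·(2M1+M2)/6=35/111
seg 2: a=3, c=M2/2=-11/37, d=(M3−M2)/(6·2)=11/222, b=Δ2−h2·(2M2+M3)/6=155/111
t_q=7 → seg 2, τ=1; S=3+155/111·τ+-11/37·τ²+11/222·τ³=307/74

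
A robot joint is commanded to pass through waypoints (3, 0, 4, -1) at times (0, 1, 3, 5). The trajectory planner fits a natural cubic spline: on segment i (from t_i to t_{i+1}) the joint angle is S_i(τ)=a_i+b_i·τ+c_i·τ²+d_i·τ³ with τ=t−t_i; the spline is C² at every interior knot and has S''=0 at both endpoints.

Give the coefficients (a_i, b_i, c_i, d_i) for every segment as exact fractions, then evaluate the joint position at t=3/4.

Δ: Δ0=-3, Δ1=2, Δ2=-5/2
row 1: diag=6, rhs=30; c'=1/3, d'=5
row 2: denom=8−2·1/3=22/3; d'=(-27−2·5)/(22/3)=-111/22
back: M2=-111/22
back: M1=5−1/3·-111/22=147/22
M: M0=0, M1=147/22, M2=-111/22, M3=0
seg 0: a=3, c=M0/2=0, d=(M1−M0)/(6·1)=49/44, b=Δ0−h0·(2M0+M1)/6=-181/44
seg 1: a=0, c=M1/2=147/44, d=(M2−M1)/(6·2)=-43/44, b=Δ1−h1·(2M1+M2)/6=-17/22
seg 2: a=4, c=M2/2=-111/44, d=(M3−M2)/(6·2)=37/88, b=Δ2−h2·(2M2+M3)/6=19/22
t_q=3/4 → seg 0, τ=3/4; S=3+-181/44·τ+0·τ²+49/44·τ³=1083/2816

  seg 0: a=3 b=-181/44 c=0 d=49/44
  seg 1: a=0 b=-17/22 c=147/44 d=-43/44
  seg 2: a=4 b=19/22 c=-111/44 d=37/88
S(3/4) = 1083/2816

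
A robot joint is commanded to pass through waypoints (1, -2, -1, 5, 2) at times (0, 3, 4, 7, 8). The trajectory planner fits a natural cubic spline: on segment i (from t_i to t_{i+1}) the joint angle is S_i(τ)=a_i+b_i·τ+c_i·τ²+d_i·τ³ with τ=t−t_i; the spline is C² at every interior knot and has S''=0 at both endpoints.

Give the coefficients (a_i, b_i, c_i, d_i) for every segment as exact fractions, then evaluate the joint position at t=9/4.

Δ: Δ0=-1, Δ1=1, Δ2=2, Δ3=-3
row 1: diag=8, rhs=12; c'=1/8, d'=3/2
row 2: denom=8−1·1/8=63/8; d'=(6−1·3/2)/(63/8)=4/7
row 3: denom=8−3·8/21=48/7; d'=(-30−3·4/7)/(48/7)=-37/8
back: M3=-37/8
back: M2=4/7−8/21·-37/8=7/3
back: M1=3/2−1/8·7/3=29/24
M: M0=0, M1=29/24, M2=7/3, M3=-37/8, M4=0
seg 0: a=1, c=M0/2=0, d=(M1−M0)/(6·3)=29/432, b=Δ0−h0·(2M0+M1)/6=-77/48
seg 1: a=-2, c=M1/2=29/48, d=(M2−M1)/(6·1)=3/16, b=Δ1−h1·(2M1+M2)/6=5/24
seg 2: a=-1, c=M2/2=7/6, d=(M3−M2)/(6·3)=-167/432, b=Δ2−h2·(2M2+M3)/6=95/48
seg 3: a=5, c=M3/2=-37/16, d=(M4−M3)/(6·1)=37/48, b=Δ3−h3·(2M3+M4)/6=-35/24
t_q=9/4 → seg 0, τ=9/4; S=1+-77/48·τ+0·τ²+29/432·τ³=-1889/1024

  seg 0: a=1 b=-77/48 c=0 d=29/432
  seg 1: a=-2 b=5/24 c=29/48 d=3/16
  seg 2: a=-1 b=95/48 c=7/6 d=-167/432
  seg 3: a=5 b=-35/24 c=-37/16 d=37/48
S(9/4) = -1889/1024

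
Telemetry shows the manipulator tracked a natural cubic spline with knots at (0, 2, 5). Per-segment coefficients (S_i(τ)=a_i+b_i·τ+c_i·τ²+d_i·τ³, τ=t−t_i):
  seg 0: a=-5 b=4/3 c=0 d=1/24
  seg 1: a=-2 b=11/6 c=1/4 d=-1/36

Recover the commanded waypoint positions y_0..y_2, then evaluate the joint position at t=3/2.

y_0 = S_0(0) = a_0 = -5
y_1 = S_1(0) = a_1 = -2
y_2 = S_1(3) = 5
t_q=3/2 is in segment 0 (τ=3/2); S_0(τ)=-183/64

y_0=-5 y_1=-2 y_2=5
S(3/2) = -183/64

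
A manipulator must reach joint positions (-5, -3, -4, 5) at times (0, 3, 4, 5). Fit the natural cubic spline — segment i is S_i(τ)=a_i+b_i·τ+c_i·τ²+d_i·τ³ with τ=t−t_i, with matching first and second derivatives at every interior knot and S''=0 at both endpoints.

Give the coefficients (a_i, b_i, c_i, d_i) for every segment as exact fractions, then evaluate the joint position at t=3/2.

Δ: Δ0=2/3, Δ1=-1, Δ2=9
row 1: diag=8, rhs=-10; c'=1/8, d'=-5/4
row 2: denom=4−1·1/8=31/8; d'=(60−1·-5/4)/(31/8)=490/31
back: M2=490/31
back: M1=-5/4−1/8·490/31=-100/31
M: M0=0, M1=-100/31, M2=490/31, M3=0
seg 0: a=-5, c=M0/2=0, d=(M1−M0)/(6·3)=-50/279, b=Δ0−h0·(2M0+M1)/6=212/93
seg 1: a=-3, c=M1/2=-50/31, d=(M2−M1)/(6·1)=295/93, b=Δ1−h1·(2M1+M2)/6=-238/93
seg 2: a=-4, c=M2/2=245/31, d=(M3−M2)/(6·1)=-245/93, b=Δ2−h2·(2M2+M3)/6=347/93
t_q=3/2 → seg 0, τ=3/2; S=-5+212/93·τ+0·τ²+-50/279·τ³=-271/124

  seg 0: a=-5 b=212/93 c=0 d=-50/279
  seg 1: a=-3 b=-238/93 c=-50/31 d=295/93
  seg 2: a=-4 b=347/93 c=245/31 d=-245/93
S(3/2) = -271/124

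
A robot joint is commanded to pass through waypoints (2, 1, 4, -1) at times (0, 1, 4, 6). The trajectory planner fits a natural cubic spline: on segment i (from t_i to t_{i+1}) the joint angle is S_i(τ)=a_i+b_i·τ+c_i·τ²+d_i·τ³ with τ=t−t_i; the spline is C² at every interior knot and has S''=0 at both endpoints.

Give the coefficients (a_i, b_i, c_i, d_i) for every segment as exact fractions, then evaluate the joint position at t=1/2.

  seg 0: a=2 b=-203/142 c=0 d=61/142
  seg 1: a=1 b=-10/71 c=183/142 d=-43/142
  seg 2: a=4 b=-83/142 c=-102/71 d=17/71
S(1/2) = 1521/1136

Δ: Δ0=-1, Δ1=1, Δ2=-5/2
row 1: diag=8, rhs=12; c'=3/8, d'=3/2
row 2: denom=10−3·3/8=71/8; d'=(-21−3·3/2)/(71/8)=-204/71
back: M2=-204/71
back: M1=3/2−3/8·-204/71=183/71
M: M0=0, M1=183/71, M2=-204/71, M3=0
seg 0: a=2, c=M0/2=0, d=(M1−M0)/(6·1)=61/142, b=Δ0−h0·(2M0+M1)/6=-203/142
seg 1: a=1, c=M1/2=183/142, d=(M2−M1)/(6·3)=-43/142, b=Δ1−h1·(2M1+M2)/6=-10/71
seg 2: a=4, c=M2/2=-102/71, d=(M3−M2)/(6·2)=17/71, b=Δ2−h2·(2M2+M3)/6=-83/142
t_q=1/2 → seg 0, τ=1/2; S=2+-203/142·τ+0·τ²+61/142·τ³=1521/1136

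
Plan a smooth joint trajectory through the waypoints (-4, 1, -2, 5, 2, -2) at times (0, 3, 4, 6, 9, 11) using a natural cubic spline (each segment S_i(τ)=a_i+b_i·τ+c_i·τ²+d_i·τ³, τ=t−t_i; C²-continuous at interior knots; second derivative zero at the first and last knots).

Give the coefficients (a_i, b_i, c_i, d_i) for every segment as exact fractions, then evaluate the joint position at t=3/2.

  seg 0: a=-4 b=31411/7914 c=0 d=-18221/71226
  seg 1: a=1 b=-11626/3957 c=-18221/7914 d=17731/7914
  seg 2: a=-2 b=-2167/2638 c=17486/3957 d=-4468/3957
  seg 3: a=5 b=26155/7914 c=-9322/3957 d=21863/71226
  seg 4: a=2 b=-10060/3957 c=1073/2638 d=-1073/15828
S(3/2) = 23007/21104

Δ: Δ0=5/3, Δ1=-3, Δ2=7/2, Δ3=-1, Δ4=-2
row 1: diag=8, rhs=-28; c'=1/8, d'=-7/2
row 2: denom=6−1·1/8=47/8; d'=(39−1·-7/2)/(47/8)=340/47
row 3: denom=10−2·16/47=438/47; d'=(-27−2·340/47)/(438/47)=-1949/438
row 4: denom=10−3·47/146=1319/146; d'=(-6−3·-1949/438)/(1319/146)=1073/1319
back: M4=1073/1319
back: M3=-1949/438−47/146·1073/1319=-18644/3957
back: M2=340/47−16/47·-18644/3957=34972/3957
back: M1=-7/2−1/8·34972/3957=-18221/3957
M: M0=0, M1=-18221/3957, M2=34972/3957, M3=-18644/3957, M4=1073/1319, M5=0
seg 0: a=-4, c=M0/2=0, d=(M1−M0)/(6·3)=-18221/71226, b=Δ0−h0·(2M0+M1)/6=31411/7914
seg 1: a=1, c=M1/2=-18221/7914, d=(M2−M1)/(6·1)=17731/7914, b=Δ1−h1·(2M1+M2)/6=-11626/3957
seg 2: a=-2, c=M2/2=17486/3957, d=(M3−M2)/(6·2)=-4468/3957, b=Δ2−h2·(2M2+M3)/6=-2167/2638
seg 3: a=5, c=M3/2=-9322/3957, d=(M4−M3)/(6·3)=21863/71226, b=Δ3−h3·(2M3+M4)/6=26155/7914
seg 4: a=2, c=M4/2=1073/2638, d=(M5−M4)/(6·2)=-1073/15828, b=Δ4−h4·(2M4+M5)/6=-10060/3957
t_q=3/2 → seg 0, τ=3/2; S=-4+31411/7914·τ+0·τ²+-18221/71226·τ³=23007/21104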